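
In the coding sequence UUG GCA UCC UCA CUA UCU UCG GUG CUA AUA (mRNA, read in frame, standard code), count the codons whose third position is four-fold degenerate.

Codon 1 UUG (Leu): third position 2-fold.
Codon 2 GCA (Ala): third position 4-fold.
Codon 3 UCC (Ser): third position 4-fold.
Codon 4 UCA (Ser): third position 4-fold.
Codon 5 CUA (Leu): third position 4-fold.
Codon 6 UCU (Ser): third position 4-fold.
Codon 7 UCG (Ser): third position 4-fold.
Codon 8 GUG (Val): third position 4-fold.
Codon 9 CUA (Leu): third position 4-fold.
Codon 10 AUA (Ile): third position 3-fold.
Four-fold degenerate third positions: 8.

8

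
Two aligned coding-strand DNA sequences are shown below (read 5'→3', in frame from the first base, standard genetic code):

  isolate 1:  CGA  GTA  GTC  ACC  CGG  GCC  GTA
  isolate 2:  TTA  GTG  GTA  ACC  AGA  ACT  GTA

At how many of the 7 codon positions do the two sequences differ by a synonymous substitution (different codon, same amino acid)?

Codon 1: CGA Arg / TTA Leu — nonsynonymous.
Codon 2: GTA Val / GTG Val — synonymous.
Codon 3: GTC Val / GTA Val — synonymous.
Codon 4: ACC Thr / ACC Thr — identical.
Codon 5: CGG Arg / AGA Arg — synonymous.
Codon 6: GCC Ala / ACT Thr — nonsynonymous.
Codon 7: GTA Val / GTA Val — identical.
Synonymous differences: 3.

3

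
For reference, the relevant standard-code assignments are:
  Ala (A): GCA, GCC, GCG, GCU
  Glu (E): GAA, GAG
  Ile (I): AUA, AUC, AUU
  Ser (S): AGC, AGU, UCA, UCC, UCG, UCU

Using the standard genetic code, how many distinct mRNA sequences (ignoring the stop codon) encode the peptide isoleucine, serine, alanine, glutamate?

144

Ile: 3 codons.
Ser: 6 codons.
Ala: 4 codons.
Glu: 2 codons.
3 × 6 × 4 × 2 = 144.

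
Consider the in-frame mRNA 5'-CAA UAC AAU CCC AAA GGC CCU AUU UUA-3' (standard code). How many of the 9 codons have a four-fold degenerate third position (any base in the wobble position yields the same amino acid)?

3

Codon 1 CAA (Gln): third position 2-fold.
Codon 2 UAC (Tyr): third position 2-fold.
Codon 3 AAU (Asn): third position 2-fold.
Codon 4 CCC (Pro): third position 4-fold.
Codon 5 AAA (Lys): third position 2-fold.
Codon 6 GGC (Gly): third position 4-fold.
Codon 7 CCU (Pro): third position 4-fold.
Codon 8 AUU (Ile): third position 3-fold.
Codon 9 UUA (Leu): third position 2-fold.
Four-fold degenerate third positions: 3.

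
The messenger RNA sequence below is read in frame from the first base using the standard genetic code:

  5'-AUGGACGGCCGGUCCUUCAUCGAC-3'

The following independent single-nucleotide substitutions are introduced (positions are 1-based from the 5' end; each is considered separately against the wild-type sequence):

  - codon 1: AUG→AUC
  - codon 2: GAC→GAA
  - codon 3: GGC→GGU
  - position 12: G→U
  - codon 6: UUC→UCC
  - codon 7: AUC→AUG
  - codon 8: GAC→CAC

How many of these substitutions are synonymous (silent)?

2

Codon 1: AUG (Met) → AUC (Ile) — missense.
Codon 2: GAC (Asp) → GAA (Glu) — missense.
Codon 3: GGC (Gly) → GGU (Gly) — synonymous.
Codon 4: CGG (Arg) → CGU (Arg) — synonymous.
Codon 6: UUC (Phe) → UCC (Ser) — missense.
Codon 7: AUC (Ile) → AUG (Met) — missense.
Codon 8: GAC (Asp) → CAC (His) — missense.
Synonymous: 2 of 7.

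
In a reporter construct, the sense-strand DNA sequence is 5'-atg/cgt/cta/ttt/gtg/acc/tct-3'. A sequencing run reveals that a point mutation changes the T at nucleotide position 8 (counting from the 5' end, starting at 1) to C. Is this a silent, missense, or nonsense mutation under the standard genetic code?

Position 8 falls in codon 3: CTA → Leu.
After the substitution the codon is CCA → Pro.
Leu ≠ Pro, so this is a missense mutation.

missense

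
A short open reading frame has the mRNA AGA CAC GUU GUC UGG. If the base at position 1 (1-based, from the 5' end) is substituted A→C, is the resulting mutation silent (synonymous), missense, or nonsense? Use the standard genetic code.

silent

Position 1 falls in codon 1: AGA → Arg.
After the substitution the codon is CGA → Arg.
Both encode Arg, so the change is synonymous.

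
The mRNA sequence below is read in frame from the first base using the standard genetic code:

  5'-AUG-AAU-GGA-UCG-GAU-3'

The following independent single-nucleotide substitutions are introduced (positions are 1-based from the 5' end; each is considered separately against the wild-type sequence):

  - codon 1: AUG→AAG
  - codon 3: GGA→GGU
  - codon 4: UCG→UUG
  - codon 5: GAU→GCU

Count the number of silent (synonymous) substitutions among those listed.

1

Codon 1: AUG (Met) → AAG (Lys) — missense.
Codon 3: GGA (Gly) → GGU (Gly) — synonymous.
Codon 4: UCG (Ser) → UUG (Leu) — missense.
Codon 5: GAU (Asp) → GCU (Ala) — missense.
Synonymous: 1 of 4.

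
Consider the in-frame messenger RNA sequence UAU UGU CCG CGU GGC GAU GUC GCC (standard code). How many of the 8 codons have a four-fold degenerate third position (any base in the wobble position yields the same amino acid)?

Codon 1 UAU (Tyr): third position 2-fold.
Codon 2 UGU (Cys): third position 2-fold.
Codon 3 CCG (Pro): third position 4-fold.
Codon 4 CGU (Arg): third position 4-fold.
Codon 5 GGC (Gly): third position 4-fold.
Codon 6 GAU (Asp): third position 2-fold.
Codon 7 GUC (Val): third position 4-fold.
Codon 8 GCC (Ala): third position 4-fold.
Four-fold degenerate third positions: 5.

5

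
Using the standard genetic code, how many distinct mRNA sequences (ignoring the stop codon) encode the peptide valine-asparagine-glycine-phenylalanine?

64

Val: 4 codons.
Asn: 2 codons.
Gly: 4 codons.
Phe: 2 codons.
4 × 2 × 4 × 2 = 64.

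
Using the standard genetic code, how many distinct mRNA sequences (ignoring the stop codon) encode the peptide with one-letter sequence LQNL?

144

Leu: 6 codons.
Gln: 2 codons.
Asn: 2 codons.
Leu: 6 codons.
6 × 2 × 2 × 6 = 144.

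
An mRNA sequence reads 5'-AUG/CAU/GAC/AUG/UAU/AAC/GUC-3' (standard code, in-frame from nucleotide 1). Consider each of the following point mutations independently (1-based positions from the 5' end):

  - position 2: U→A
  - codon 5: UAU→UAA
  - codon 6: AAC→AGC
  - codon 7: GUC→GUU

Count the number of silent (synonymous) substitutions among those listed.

1

Codon 1: AUG (Met) → AAG (Lys) — missense.
Codon 5: UAU (Tyr) → UAA (Stop) — nonsense.
Codon 6: AAC (Asn) → AGC (Ser) — missense.
Codon 7: GUC (Val) → GUU (Val) — synonymous.
Synonymous: 1 of 4.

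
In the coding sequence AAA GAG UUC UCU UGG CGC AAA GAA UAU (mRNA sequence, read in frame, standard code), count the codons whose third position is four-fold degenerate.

2

Codon 1 AAA (Lys): third position 2-fold.
Codon 2 GAG (Glu): third position 2-fold.
Codon 3 UUC (Phe): third position 2-fold.
Codon 4 UCU (Ser): third position 4-fold.
Codon 5 UGG (Trp): third position 1-fold.
Codon 6 CGC (Arg): third position 4-fold.
Codon 7 AAA (Lys): third position 2-fold.
Codon 8 GAA (Glu): third position 2-fold.
Codon 9 UAU (Tyr): third position 2-fold.
Four-fold degenerate third positions: 2.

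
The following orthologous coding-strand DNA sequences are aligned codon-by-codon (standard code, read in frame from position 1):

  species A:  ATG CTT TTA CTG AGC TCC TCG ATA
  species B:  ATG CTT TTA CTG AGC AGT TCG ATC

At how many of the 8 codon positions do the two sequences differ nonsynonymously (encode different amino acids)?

0

Codon 1: ATG Met / ATG Met — identical.
Codon 2: CTT Leu / CTT Leu — identical.
Codon 3: TTA Leu / TTA Leu — identical.
Codon 4: CTG Leu / CTG Leu — identical.
Codon 5: AGC Ser / AGC Ser — identical.
Codon 6: TCC Ser / AGT Ser — synonymous.
Codon 7: TCG Ser / TCG Ser — identical.
Codon 8: ATA Ile / ATC Ile — synonymous.
Nonsynonymous differences: 0.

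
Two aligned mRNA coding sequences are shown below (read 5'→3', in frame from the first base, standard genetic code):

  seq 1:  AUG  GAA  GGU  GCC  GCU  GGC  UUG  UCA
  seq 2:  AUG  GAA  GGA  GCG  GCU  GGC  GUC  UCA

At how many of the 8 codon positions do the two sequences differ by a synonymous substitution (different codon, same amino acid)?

2

Codon 1: AUG Met / AUG Met — identical.
Codon 2: GAA Glu / GAA Glu — identical.
Codon 3: GGU Gly / GGA Gly — synonymous.
Codon 4: GCC Ala / GCG Ala — synonymous.
Codon 5: GCU Ala / GCU Ala — identical.
Codon 6: GGC Gly / GGC Gly — identical.
Codon 7: UUG Leu / GUC Val — nonsynonymous.
Codon 8: UCA Ser / UCA Ser — identical.
Synonymous differences: 2.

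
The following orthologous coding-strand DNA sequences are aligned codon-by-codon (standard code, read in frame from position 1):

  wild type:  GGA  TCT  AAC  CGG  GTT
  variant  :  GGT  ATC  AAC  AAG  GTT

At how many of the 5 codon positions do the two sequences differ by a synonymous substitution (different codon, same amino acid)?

1

Codon 1: GGA Gly / GGT Gly — synonymous.
Codon 2: TCT Ser / ATC Ile — nonsynonymous.
Codon 3: AAC Asn / AAC Asn — identical.
Codon 4: CGG Arg / AAG Lys — nonsynonymous.
Codon 5: GTT Val / GTT Val — identical.
Synonymous differences: 1.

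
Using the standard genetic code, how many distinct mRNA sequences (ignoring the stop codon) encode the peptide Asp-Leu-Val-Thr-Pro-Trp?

768

Asp: 2 codons.
Leu: 6 codons.
Val: 4 codons.
Thr: 4 codons.
Pro: 4 codons.
Trp: 1 codon.
2 × 6 × 4 × 4 × 4 × 1 = 768.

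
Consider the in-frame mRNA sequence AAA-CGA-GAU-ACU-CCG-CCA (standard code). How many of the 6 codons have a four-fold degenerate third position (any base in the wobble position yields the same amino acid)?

4

Codon 1 AAA (Lys): third position 2-fold.
Codon 2 CGA (Arg): third position 4-fold.
Codon 3 GAU (Asp): third position 2-fold.
Codon 4 ACU (Thr): third position 4-fold.
Codon 5 CCG (Pro): third position 4-fold.
Codon 6 CCA (Pro): third position 4-fold.
Four-fold degenerate third positions: 4.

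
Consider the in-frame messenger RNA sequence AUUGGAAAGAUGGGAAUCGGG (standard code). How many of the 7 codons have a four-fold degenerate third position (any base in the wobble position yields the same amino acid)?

Codon 1 AUU (Ile): third position 3-fold.
Codon 2 GGA (Gly): third position 4-fold.
Codon 3 AAG (Lys): third position 2-fold.
Codon 4 AUG (Met): third position 1-fold.
Codon 5 GGA (Gly): third position 4-fold.
Codon 6 AUC (Ile): third position 3-fold.
Codon 7 GGG (Gly): third position 4-fold.
Four-fold degenerate third positions: 3.

3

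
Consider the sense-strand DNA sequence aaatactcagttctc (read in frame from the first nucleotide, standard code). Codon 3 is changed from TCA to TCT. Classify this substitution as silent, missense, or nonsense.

Position 9 falls in codon 3: TCA → Ser.
After the substitution the codon is TCT → Ser.
Both encode Ser, so the change is synonymous.

silent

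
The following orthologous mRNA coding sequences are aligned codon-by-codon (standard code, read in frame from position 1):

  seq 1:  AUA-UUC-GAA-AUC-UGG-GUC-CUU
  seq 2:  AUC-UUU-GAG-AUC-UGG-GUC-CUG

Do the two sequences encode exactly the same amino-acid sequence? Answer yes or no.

Codon 1: AUA Ile / AUC Ile — synonymous.
Codon 2: UUC Phe / UUU Phe — synonymous.
Codon 3: GAA Glu / GAG Glu — synonymous.
Codon 4: AUC Ile / AUC Ile — identical.
Codon 5: UGG Trp / UGG Trp — identical.
Codon 6: GUC Val / GUC Val — identical.
Codon 7: CUU Leu / CUG Leu — synonymous.
Nonsynonymous differences: 0 → same protein.

yes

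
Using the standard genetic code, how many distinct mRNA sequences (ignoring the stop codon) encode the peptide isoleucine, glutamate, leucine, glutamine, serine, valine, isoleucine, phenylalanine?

10368

Ile: 3 codons.
Glu: 2 codons.
Leu: 6 codons.
Gln: 2 codons.
Ser: 6 codons.
Val: 4 codons.
Ile: 3 codons.
Phe: 2 codons.
3 × 2 × 6 × 2 × 6 × 4 × 3 × 2 = 10368.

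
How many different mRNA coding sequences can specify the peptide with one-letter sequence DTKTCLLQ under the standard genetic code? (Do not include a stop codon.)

Asp: 2 codons.
Thr: 4 codons.
Lys: 2 codons.
Thr: 4 codons.
Cys: 2 codons.
Leu: 6 codons.
Leu: 6 codons.
Gln: 2 codons.
2 × 4 × 2 × 4 × 2 × 6 × 6 × 2 = 9216.

9216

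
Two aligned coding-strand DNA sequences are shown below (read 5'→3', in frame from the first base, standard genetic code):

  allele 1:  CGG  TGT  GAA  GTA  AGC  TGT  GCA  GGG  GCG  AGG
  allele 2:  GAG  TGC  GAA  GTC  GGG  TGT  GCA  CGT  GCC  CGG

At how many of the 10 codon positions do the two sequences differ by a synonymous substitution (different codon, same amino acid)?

4

Codon 1: CGG Arg / GAG Glu — nonsynonymous.
Codon 2: TGT Cys / TGC Cys — synonymous.
Codon 3: GAA Glu / GAA Glu — identical.
Codon 4: GTA Val / GTC Val — synonymous.
Codon 5: AGC Ser / GGG Gly — nonsynonymous.
Codon 6: TGT Cys / TGT Cys — identical.
Codon 7: GCA Ala / GCA Ala — identical.
Codon 8: GGG Gly / CGT Arg — nonsynonymous.
Codon 9: GCG Ala / GCC Ala — synonymous.
Codon 10: AGG Arg / CGG Arg — synonymous.
Synonymous differences: 4.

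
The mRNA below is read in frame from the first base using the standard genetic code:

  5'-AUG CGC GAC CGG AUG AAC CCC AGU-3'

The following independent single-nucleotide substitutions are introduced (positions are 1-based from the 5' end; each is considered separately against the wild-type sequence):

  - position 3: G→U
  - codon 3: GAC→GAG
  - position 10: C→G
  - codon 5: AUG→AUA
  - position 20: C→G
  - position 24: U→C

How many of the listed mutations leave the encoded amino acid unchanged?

1

Codon 1: AUG (Met) → AUU (Ile) — missense.
Codon 3: GAC (Asp) → GAG (Glu) — missense.
Codon 4: CGG (Arg) → GGG (Gly) — missense.
Codon 5: AUG (Met) → AUA (Ile) — missense.
Codon 7: CCC (Pro) → CGC (Arg) — missense.
Codon 8: AGU (Ser) → AGC (Ser) — synonymous.
Synonymous: 1 of 6.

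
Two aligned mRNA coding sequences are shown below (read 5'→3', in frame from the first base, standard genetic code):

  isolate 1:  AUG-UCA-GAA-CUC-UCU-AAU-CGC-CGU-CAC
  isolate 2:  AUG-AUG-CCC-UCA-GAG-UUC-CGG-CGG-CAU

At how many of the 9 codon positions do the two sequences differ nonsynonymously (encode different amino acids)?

Codon 1: AUG Met / AUG Met — identical.
Codon 2: UCA Ser / AUG Met — nonsynonymous.
Codon 3: GAA Glu / CCC Pro — nonsynonymous.
Codon 4: CUC Leu / UCA Ser — nonsynonymous.
Codon 5: UCU Ser / GAG Glu — nonsynonymous.
Codon 6: AAU Asn / UUC Phe — nonsynonymous.
Codon 7: CGC Arg / CGG Arg — synonymous.
Codon 8: CGU Arg / CGG Arg — synonymous.
Codon 9: CAC His / CAU His — synonymous.
Nonsynonymous differences: 5.

5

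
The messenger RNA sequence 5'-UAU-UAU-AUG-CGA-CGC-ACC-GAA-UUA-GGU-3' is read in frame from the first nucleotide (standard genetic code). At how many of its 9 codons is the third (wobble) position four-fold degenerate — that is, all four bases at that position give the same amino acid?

4

Codon 1 UAU (Tyr): third position 2-fold.
Codon 2 UAU (Tyr): third position 2-fold.
Codon 3 AUG (Met): third position 1-fold.
Codon 4 CGA (Arg): third position 4-fold.
Codon 5 CGC (Arg): third position 4-fold.
Codon 6 ACC (Thr): third position 4-fold.
Codon 7 GAA (Glu): third position 2-fold.
Codon 8 UUA (Leu): third position 2-fold.
Codon 9 GGU (Gly): third position 4-fold.
Four-fold degenerate third positions: 4.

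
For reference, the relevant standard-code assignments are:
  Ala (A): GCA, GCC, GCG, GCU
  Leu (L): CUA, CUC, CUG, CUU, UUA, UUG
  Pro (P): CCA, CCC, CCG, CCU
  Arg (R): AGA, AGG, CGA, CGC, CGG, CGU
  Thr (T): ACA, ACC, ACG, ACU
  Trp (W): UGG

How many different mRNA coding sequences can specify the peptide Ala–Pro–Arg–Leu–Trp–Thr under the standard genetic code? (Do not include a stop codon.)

2304

Ala: 4 codons.
Pro: 4 codons.
Arg: 6 codons.
Leu: 6 codons.
Trp: 1 codon.
Thr: 4 codons.
4 × 4 × 6 × 6 × 1 × 4 = 2304.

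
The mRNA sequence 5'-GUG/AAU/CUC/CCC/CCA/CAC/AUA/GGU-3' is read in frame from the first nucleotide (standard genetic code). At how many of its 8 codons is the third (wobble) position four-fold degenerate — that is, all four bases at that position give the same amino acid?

5

Codon 1 GUG (Val): third position 4-fold.
Codon 2 AAU (Asn): third position 2-fold.
Codon 3 CUC (Leu): third position 4-fold.
Codon 4 CCC (Pro): third position 4-fold.
Codon 5 CCA (Pro): third position 4-fold.
Codon 6 CAC (His): third position 2-fold.
Codon 7 AUA (Ile): third position 3-fold.
Codon 8 GGU (Gly): third position 4-fold.
Four-fold degenerate third positions: 5.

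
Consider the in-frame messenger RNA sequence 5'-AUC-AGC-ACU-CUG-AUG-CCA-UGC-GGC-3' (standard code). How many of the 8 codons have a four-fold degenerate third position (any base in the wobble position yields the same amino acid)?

Codon 1 AUC (Ile): third position 3-fold.
Codon 2 AGC (Ser): third position 2-fold.
Codon 3 ACU (Thr): third position 4-fold.
Codon 4 CUG (Leu): third position 4-fold.
Codon 5 AUG (Met): third position 1-fold.
Codon 6 CCA (Pro): third position 4-fold.
Codon 7 UGC (Cys): third position 2-fold.
Codon 8 GGC (Gly): third position 4-fold.
Four-fold degenerate third positions: 4.

4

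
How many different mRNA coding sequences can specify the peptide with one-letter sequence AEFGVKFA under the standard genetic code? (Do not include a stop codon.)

4096

Ala: 4 codons.
Glu: 2 codons.
Phe: 2 codons.
Gly: 4 codons.
Val: 4 codons.
Lys: 2 codons.
Phe: 2 codons.
Ala: 4 codons.
4 × 2 × 2 × 4 × 4 × 2 × 2 × 4 = 4096.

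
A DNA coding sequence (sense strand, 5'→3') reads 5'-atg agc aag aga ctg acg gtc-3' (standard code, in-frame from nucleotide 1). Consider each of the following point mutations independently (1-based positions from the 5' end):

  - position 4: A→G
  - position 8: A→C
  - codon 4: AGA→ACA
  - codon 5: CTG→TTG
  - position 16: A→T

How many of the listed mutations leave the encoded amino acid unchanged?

1

Codon 2: AGC (Ser) → GGC (Gly) — missense.
Codon 3: AAG (Lys) → ACG (Thr) — missense.
Codon 4: AGA (Arg) → ACA (Thr) — missense.
Codon 5: CTG (Leu) → TTG (Leu) — synonymous.
Codon 6: ACG (Thr) → TCG (Ser) — missense.
Synonymous: 1 of 5.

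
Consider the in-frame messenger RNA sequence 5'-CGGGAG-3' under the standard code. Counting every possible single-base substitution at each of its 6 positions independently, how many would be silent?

Codon 1 (CGG, Arg): 4 synonymous substitutions.
Codon 2 (GAG, Glu): 1 synonymous substitution.
Total: 4 + 1 = 5.

5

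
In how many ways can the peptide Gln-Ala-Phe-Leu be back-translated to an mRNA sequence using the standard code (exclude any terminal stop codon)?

96

Gln: 2 codons.
Ala: 4 codons.
Phe: 2 codons.
Leu: 6 codons.
2 × 4 × 2 × 6 = 96.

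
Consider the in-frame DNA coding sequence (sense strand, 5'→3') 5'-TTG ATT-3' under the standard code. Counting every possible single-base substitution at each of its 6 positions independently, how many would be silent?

Codon 1 (TTG, Leu): 2 synonymous substitutions.
Codon 2 (ATT, Ile): 2 synonymous substitutions.
Total: 2 + 2 = 4.

4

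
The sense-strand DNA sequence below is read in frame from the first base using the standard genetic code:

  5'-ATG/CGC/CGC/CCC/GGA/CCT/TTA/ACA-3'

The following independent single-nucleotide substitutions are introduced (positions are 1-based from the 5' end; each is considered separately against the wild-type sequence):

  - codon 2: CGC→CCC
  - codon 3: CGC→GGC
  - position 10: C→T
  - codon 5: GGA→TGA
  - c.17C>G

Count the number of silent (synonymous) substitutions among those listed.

0

Codon 2: CGC (Arg) → CCC (Pro) — missense.
Codon 3: CGC (Arg) → GGC (Gly) — missense.
Codon 4: CCC (Pro) → TCC (Ser) — missense.
Codon 5: GGA (Gly) → TGA (Stop) — nonsense.
Codon 6: CCT (Pro) → CGT (Arg) — missense.
Synonymous: 0 of 5.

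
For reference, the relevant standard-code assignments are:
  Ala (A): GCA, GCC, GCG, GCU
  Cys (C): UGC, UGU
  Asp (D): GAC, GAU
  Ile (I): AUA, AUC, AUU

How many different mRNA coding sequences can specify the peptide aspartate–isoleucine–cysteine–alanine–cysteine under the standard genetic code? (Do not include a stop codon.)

96

Asp: 2 codons.
Ile: 3 codons.
Cys: 2 codons.
Ala: 4 codons.
Cys: 2 codons.
2 × 3 × 2 × 4 × 2 = 96.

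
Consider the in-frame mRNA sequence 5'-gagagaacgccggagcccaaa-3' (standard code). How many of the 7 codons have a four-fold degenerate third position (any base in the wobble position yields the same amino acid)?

3

Codon 1 GAG (Glu): third position 2-fold.
Codon 2 AGA (Arg): third position 2-fold.
Codon 3 ACG (Thr): third position 4-fold.
Codon 4 CCG (Pro): third position 4-fold.
Codon 5 GAG (Glu): third position 2-fold.
Codon 6 CCC (Pro): third position 4-fold.
Codon 7 AAA (Lys): third position 2-fold.
Four-fold degenerate third positions: 3.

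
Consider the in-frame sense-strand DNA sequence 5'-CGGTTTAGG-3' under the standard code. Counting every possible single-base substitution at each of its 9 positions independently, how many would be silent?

7

Codon 1 (CGG, Arg): 4 synonymous substitutions.
Codon 2 (TTT, Phe): 1 synonymous substitution.
Codon 3 (AGG, Arg): 2 synonymous substitutions.
Total: 4 + 1 + 2 = 7.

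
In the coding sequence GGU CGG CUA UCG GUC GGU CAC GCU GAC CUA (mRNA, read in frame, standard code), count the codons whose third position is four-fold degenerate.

Codon 1 GGU (Gly): third position 4-fold.
Codon 2 CGG (Arg): third position 4-fold.
Codon 3 CUA (Leu): third position 4-fold.
Codon 4 UCG (Ser): third position 4-fold.
Codon 5 GUC (Val): third position 4-fold.
Codon 6 GGU (Gly): third position 4-fold.
Codon 7 CAC (His): third position 2-fold.
Codon 8 GCU (Ala): third position 4-fold.
Codon 9 GAC (Asp): third position 2-fold.
Codon 10 CUA (Leu): third position 4-fold.
Four-fold degenerate third positions: 8.

8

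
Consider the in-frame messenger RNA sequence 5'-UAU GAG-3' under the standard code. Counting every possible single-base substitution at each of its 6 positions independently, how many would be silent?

2

Codon 1 (UAU, Tyr): 1 synonymous substitution.
Codon 2 (GAG, Glu): 1 synonymous substitution.
Total: 1 + 1 = 2.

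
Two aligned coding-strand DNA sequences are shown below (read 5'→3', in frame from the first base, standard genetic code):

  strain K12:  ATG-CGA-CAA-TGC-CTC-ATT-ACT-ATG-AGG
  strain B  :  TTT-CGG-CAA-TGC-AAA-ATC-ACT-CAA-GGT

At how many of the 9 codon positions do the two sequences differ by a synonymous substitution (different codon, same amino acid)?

2

Codon 1: ATG Met / TTT Phe — nonsynonymous.
Codon 2: CGA Arg / CGG Arg — synonymous.
Codon 3: CAA Gln / CAA Gln — identical.
Codon 4: TGC Cys / TGC Cys — identical.
Codon 5: CTC Leu / AAA Lys — nonsynonymous.
Codon 6: ATT Ile / ATC Ile — synonymous.
Codon 7: ACT Thr / ACT Thr — identical.
Codon 8: ATG Met / CAA Gln — nonsynonymous.
Codon 9: AGG Arg / GGT Gly — nonsynonymous.
Synonymous differences: 2.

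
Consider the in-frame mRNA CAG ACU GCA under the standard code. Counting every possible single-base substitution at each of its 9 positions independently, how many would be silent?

7

Codon 1 (CAG, Gln): 1 synonymous substitution.
Codon 2 (ACU, Thr): 3 synonymous substitutions.
Codon 3 (GCA, Ala): 3 synonymous substitutions.
Total: 1 + 3 + 3 = 7.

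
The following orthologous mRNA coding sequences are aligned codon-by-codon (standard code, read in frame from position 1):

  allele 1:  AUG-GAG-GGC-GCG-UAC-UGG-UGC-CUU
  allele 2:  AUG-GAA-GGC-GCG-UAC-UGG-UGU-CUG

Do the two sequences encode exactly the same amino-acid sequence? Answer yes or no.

yes

Codon 1: AUG Met / AUG Met — identical.
Codon 2: GAG Glu / GAA Glu — synonymous.
Codon 3: GGC Gly / GGC Gly — identical.
Codon 4: GCG Ala / GCG Ala — identical.
Codon 5: UAC Tyr / UAC Tyr — identical.
Codon 6: UGG Trp / UGG Trp — identical.
Codon 7: UGC Cys / UGU Cys — synonymous.
Codon 8: CUU Leu / CUG Leu — synonymous.
Nonsynonymous differences: 0 → same protein.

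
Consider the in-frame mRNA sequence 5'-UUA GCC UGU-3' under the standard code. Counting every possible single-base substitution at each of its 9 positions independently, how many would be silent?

6

Codon 1 (UUA, Leu): 2 synonymous substitutions.
Codon 2 (GCC, Ala): 3 synonymous substitutions.
Codon 3 (UGU, Cys): 1 synonymous substitution.
Total: 2 + 3 + 1 = 6.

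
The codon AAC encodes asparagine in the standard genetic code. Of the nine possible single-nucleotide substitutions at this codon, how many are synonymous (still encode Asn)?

1

Position 1: none → 0 synonymous.
Position 2: none → 0 synonymous.
Position 3: AAU → 1 synonymous.
Total: 0 + 0 + 1 = 1.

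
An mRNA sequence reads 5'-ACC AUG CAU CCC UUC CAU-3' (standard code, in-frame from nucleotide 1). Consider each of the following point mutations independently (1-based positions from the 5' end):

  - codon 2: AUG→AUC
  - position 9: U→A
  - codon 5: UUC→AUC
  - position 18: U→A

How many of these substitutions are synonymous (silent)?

Codon 2: AUG (Met) → AUC (Ile) — missense.
Codon 3: CAU (His) → CAA (Gln) — missense.
Codon 5: UUC (Phe) → AUC (Ile) — missense.
Codon 6: CAU (His) → CAA (Gln) — missense.
Synonymous: 0 of 4.

0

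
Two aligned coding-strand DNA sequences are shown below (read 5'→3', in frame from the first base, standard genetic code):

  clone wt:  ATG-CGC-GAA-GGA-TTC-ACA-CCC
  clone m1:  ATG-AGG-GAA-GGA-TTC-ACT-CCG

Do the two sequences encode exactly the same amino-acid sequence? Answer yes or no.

yes

Codon 1: ATG Met / ATG Met — identical.
Codon 2: CGC Arg / AGG Arg — synonymous.
Codon 3: GAA Glu / GAA Glu — identical.
Codon 4: GGA Gly / GGA Gly — identical.
Codon 5: TTC Phe / TTC Phe — identical.
Codon 6: ACA Thr / ACT Thr — synonymous.
Codon 7: CCC Pro / CCG Pro — synonymous.
Nonsynonymous differences: 0 → same protein.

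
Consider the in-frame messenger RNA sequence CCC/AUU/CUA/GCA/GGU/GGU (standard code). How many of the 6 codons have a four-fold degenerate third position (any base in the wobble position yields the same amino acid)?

Codon 1 CCC (Pro): third position 4-fold.
Codon 2 AUU (Ile): third position 3-fold.
Codon 3 CUA (Leu): third position 4-fold.
Codon 4 GCA (Ala): third position 4-fold.
Codon 5 GGU (Gly): third position 4-fold.
Codon 6 GGU (Gly): third position 4-fold.
Four-fold degenerate third positions: 5.

5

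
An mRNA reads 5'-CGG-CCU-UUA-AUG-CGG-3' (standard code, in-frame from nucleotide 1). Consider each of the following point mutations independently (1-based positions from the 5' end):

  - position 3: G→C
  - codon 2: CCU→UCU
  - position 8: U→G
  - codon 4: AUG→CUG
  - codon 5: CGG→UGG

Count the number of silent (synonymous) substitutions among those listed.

1

Codon 1: CGG (Arg) → CGC (Arg) — synonymous.
Codon 2: CCU (Pro) → UCU (Ser) — missense.
Codon 3: UUA (Leu) → UGA (Stop) — nonsense.
Codon 4: AUG (Met) → CUG (Leu) — missense.
Codon 5: CGG (Arg) → UGG (Trp) — missense.
Synonymous: 1 of 5.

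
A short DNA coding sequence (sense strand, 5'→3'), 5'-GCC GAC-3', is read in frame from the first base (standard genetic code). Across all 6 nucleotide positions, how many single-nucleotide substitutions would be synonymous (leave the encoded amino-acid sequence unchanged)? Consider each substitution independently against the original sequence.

Codon 1 (GCC, Ala): 3 synonymous substitutions.
Codon 2 (GAC, Asp): 1 synonymous substitution.
Total: 3 + 1 = 4.

4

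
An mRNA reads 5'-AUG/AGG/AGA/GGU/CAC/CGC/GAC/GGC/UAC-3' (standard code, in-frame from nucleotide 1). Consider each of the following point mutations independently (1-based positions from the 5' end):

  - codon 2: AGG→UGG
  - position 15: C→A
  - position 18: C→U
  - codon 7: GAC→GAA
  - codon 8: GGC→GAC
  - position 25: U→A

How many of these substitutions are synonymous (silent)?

1

Codon 2: AGG (Arg) → UGG (Trp) — missense.
Codon 5: CAC (His) → CAA (Gln) — missense.
Codon 6: CGC (Arg) → CGU (Arg) — synonymous.
Codon 7: GAC (Asp) → GAA (Glu) — missense.
Codon 8: GGC (Gly) → GAC (Asp) — missense.
Codon 9: UAC (Tyr) → AAC (Asn) — missense.
Synonymous: 1 of 6.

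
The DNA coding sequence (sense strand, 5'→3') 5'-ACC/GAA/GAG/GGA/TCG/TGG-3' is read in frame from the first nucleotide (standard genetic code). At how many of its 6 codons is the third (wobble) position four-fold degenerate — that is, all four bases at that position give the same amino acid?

Codon 1 ACC (Thr): third position 4-fold.
Codon 2 GAA (Glu): third position 2-fold.
Codon 3 GAG (Glu): third position 2-fold.
Codon 4 GGA (Gly): third position 4-fold.
Codon 5 TCG (Ser): third position 4-fold.
Codon 6 TGG (Trp): third position 1-fold.
Four-fold degenerate third positions: 3.

3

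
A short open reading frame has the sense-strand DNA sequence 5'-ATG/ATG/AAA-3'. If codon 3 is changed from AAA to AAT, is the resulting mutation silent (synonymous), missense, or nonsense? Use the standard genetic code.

Position 9 falls in codon 3: AAA → Lys.
After the substitution the codon is AAT → Asn.
Lys ≠ Asn, so this is a missense mutation.

missense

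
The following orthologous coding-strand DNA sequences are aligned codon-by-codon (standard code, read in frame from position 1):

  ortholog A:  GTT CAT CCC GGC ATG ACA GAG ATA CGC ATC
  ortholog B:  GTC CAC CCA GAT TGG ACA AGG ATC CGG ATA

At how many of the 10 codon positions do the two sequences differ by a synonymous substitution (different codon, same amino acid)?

6

Codon 1: GTT Val / GTC Val — synonymous.
Codon 2: CAT His / CAC His — synonymous.
Codon 3: CCC Pro / CCA Pro — synonymous.
Codon 4: GGC Gly / GAT Asp — nonsynonymous.
Codon 5: ATG Met / TGG Trp — nonsynonymous.
Codon 6: ACA Thr / ACA Thr — identical.
Codon 7: GAG Glu / AGG Arg — nonsynonymous.
Codon 8: ATA Ile / ATC Ile — synonymous.
Codon 9: CGC Arg / CGG Arg — synonymous.
Codon 10: ATC Ile / ATA Ile — synonymous.
Synonymous differences: 6.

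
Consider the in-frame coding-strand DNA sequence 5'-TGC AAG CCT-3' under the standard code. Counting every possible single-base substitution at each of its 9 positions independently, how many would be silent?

5

Codon 1 (TGC, Cys): 1 synonymous substitution.
Codon 2 (AAG, Lys): 1 synonymous substitution.
Codon 3 (CCT, Pro): 3 synonymous substitutions.
Total: 1 + 1 + 3 = 5.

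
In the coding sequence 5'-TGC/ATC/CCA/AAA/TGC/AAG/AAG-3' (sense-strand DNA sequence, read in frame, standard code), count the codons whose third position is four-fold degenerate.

Codon 1 TGC (Cys): third position 2-fold.
Codon 2 ATC (Ile): third position 3-fold.
Codon 3 CCA (Pro): third position 4-fold.
Codon 4 AAA (Lys): third position 2-fold.
Codon 5 TGC (Cys): third position 2-fold.
Codon 6 AAG (Lys): third position 2-fold.
Codon 7 AAG (Lys): third position 2-fold.
Four-fold degenerate third positions: 1.

1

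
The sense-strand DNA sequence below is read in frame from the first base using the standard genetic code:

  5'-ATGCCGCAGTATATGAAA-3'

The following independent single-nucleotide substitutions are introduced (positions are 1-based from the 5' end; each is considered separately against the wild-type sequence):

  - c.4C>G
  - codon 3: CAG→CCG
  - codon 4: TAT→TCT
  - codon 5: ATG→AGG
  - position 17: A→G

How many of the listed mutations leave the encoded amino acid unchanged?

Codon 2: CCG (Pro) → GCG (Ala) — missense.
Codon 3: CAG (Gln) → CCG (Pro) — missense.
Codon 4: TAT (Tyr) → TCT (Ser) — missense.
Codon 5: ATG (Met) → AGG (Arg) — missense.
Codon 6: AAA (Lys) → AGA (Arg) — missense.
Synonymous: 0 of 5.

0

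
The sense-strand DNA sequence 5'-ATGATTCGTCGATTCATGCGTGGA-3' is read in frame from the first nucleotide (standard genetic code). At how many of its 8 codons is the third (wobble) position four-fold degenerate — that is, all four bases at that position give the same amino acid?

4

Codon 1 ATG (Met): third position 1-fold.
Codon 2 ATT (Ile): third position 3-fold.
Codon 3 CGT (Arg): third position 4-fold.
Codon 4 CGA (Arg): third position 4-fold.
Codon 5 TTC (Phe): third position 2-fold.
Codon 6 ATG (Met): third position 1-fold.
Codon 7 CGT (Arg): third position 4-fold.
Codon 8 GGA (Gly): third position 4-fold.
Four-fold degenerate third positions: 4.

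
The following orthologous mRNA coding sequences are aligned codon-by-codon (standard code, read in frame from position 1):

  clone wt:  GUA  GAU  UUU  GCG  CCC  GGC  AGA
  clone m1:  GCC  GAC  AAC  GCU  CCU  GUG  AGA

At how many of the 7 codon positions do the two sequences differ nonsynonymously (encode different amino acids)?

3

Codon 1: GUA Val / GCC Ala — nonsynonymous.
Codon 2: GAU Asp / GAC Asp — synonymous.
Codon 3: UUU Phe / AAC Asn — nonsynonymous.
Codon 4: GCG Ala / GCU Ala — synonymous.
Codon 5: CCC Pro / CCU Pro — synonymous.
Codon 6: GGC Gly / GUG Val — nonsynonymous.
Codon 7: AGA Arg / AGA Arg — identical.
Nonsynonymous differences: 3.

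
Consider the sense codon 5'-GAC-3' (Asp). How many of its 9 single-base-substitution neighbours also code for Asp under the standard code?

1

Position 1: none → 0 synonymous.
Position 2: none → 0 synonymous.
Position 3: GAT → 1 synonymous.
Total: 0 + 0 + 1 = 1.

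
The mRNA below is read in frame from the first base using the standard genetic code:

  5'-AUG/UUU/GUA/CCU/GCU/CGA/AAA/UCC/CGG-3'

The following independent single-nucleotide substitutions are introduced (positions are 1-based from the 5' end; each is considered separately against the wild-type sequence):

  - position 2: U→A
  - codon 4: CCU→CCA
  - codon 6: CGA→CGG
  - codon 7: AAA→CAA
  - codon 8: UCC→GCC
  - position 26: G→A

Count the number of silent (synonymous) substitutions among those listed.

2

Codon 1: AUG (Met) → AAG (Lys) — missense.
Codon 4: CCU (Pro) → CCA (Pro) — synonymous.
Codon 6: CGA (Arg) → CGG (Arg) — synonymous.
Codon 7: AAA (Lys) → CAA (Gln) — missense.
Codon 8: UCC (Ser) → GCC (Ala) — missense.
Codon 9: CGG (Arg) → CAG (Gln) — missense.
Synonymous: 2 of 6.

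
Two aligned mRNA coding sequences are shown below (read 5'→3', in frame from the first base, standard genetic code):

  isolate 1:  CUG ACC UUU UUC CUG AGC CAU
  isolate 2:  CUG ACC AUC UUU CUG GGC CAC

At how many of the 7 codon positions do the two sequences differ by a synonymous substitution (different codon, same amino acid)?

Codon 1: CUG Leu / CUG Leu — identical.
Codon 2: ACC Thr / ACC Thr — identical.
Codon 3: UUU Phe / AUC Ile — nonsynonymous.
Codon 4: UUC Phe / UUU Phe — synonymous.
Codon 5: CUG Leu / CUG Leu — identical.
Codon 6: AGC Ser / GGC Gly — nonsynonymous.
Codon 7: CAU His / CAC His — synonymous.
Synonymous differences: 2.

2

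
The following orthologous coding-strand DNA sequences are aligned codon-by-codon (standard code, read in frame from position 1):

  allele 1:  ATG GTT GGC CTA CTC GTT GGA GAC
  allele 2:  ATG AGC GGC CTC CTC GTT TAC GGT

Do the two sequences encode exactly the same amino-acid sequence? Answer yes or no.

Codon 1: ATG Met / ATG Met — identical.
Codon 2: GTT Val / AGC Ser — nonsynonymous.
Codon 3: GGC Gly / GGC Gly — identical.
Codon 4: CTA Leu / CTC Leu — synonymous.
Codon 5: CTC Leu / CTC Leu — identical.
Codon 6: GTT Val / GTT Val — identical.
Codon 7: GGA Gly / TAC Tyr — nonsynonymous.
Codon 8: GAC Asp / GGT Gly — nonsynonymous.
Nonsynonymous differences: 3 → different protein.

no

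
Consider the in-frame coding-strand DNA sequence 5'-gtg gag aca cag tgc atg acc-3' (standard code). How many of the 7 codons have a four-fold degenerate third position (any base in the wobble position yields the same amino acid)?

3

Codon 1 GTG (Val): third position 4-fold.
Codon 2 GAG (Glu): third position 2-fold.
Codon 3 ACA (Thr): third position 4-fold.
Codon 4 CAG (Gln): third position 2-fold.
Codon 5 TGC (Cys): third position 2-fold.
Codon 6 ATG (Met): third position 1-fold.
Codon 7 ACC (Thr): third position 4-fold.
Four-fold degenerate third positions: 3.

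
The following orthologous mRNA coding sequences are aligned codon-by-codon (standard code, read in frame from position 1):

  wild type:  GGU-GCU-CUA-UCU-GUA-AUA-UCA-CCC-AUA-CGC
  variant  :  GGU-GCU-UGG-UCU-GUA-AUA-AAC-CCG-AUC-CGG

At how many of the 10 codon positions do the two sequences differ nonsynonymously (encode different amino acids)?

2

Codon 1: GGU Gly / GGU Gly — identical.
Codon 2: GCU Ala / GCU Ala — identical.
Codon 3: CUA Leu / UGG Trp — nonsynonymous.
Codon 4: UCU Ser / UCU Ser — identical.
Codon 5: GUA Val / GUA Val — identical.
Codon 6: AUA Ile / AUA Ile — identical.
Codon 7: UCA Ser / AAC Asn — nonsynonymous.
Codon 8: CCC Pro / CCG Pro — synonymous.
Codon 9: AUA Ile / AUC Ile — synonymous.
Codon 10: CGC Arg / CGG Arg — synonymous.
Nonsynonymous differences: 2.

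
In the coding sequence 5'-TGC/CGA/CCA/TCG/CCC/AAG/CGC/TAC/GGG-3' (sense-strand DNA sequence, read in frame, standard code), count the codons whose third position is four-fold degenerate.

6

Codon 1 TGC (Cys): third position 2-fold.
Codon 2 CGA (Arg): third position 4-fold.
Codon 3 CCA (Pro): third position 4-fold.
Codon 4 TCG (Ser): third position 4-fold.
Codon 5 CCC (Pro): third position 4-fold.
Codon 6 AAG (Lys): third position 2-fold.
Codon 7 CGC (Arg): third position 4-fold.
Codon 8 TAC (Tyr): third position 2-fold.
Codon 9 GGG (Gly): third position 4-fold.
Four-fold degenerate third positions: 6.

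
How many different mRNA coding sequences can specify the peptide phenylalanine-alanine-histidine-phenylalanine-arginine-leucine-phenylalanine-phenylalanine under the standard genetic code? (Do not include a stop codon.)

4608

Phe: 2 codons.
Ala: 4 codons.
His: 2 codons.
Phe: 2 codons.
Arg: 6 codons.
Leu: 6 codons.
Phe: 2 codons.
Phe: 2 codons.
2 × 4 × 2 × 2 × 6 × 6 × 2 × 2 = 4608.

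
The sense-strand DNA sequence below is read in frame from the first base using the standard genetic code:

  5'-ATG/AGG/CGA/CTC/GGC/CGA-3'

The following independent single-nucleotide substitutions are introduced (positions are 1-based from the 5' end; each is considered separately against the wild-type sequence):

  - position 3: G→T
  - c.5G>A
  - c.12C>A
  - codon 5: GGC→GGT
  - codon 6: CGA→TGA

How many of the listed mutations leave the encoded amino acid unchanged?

Codon 1: ATG (Met) → ATT (Ile) — missense.
Codon 2: AGG (Arg) → AAG (Lys) — missense.
Codon 4: CTC (Leu) → CTA (Leu) — synonymous.
Codon 5: GGC (Gly) → GGT (Gly) — synonymous.
Codon 6: CGA (Arg) → TGA (Stop) — nonsense.
Synonymous: 2 of 5.

2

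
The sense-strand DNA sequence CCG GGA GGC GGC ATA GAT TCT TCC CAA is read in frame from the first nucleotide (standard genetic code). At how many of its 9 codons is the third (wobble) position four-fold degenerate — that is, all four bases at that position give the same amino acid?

Codon 1 CCG (Pro): third position 4-fold.
Codon 2 GGA (Gly): third position 4-fold.
Codon 3 GGC (Gly): third position 4-fold.
Codon 4 GGC (Gly): third position 4-fold.
Codon 5 ATA (Ile): third position 3-fold.
Codon 6 GAT (Asp): third position 2-fold.
Codon 7 TCT (Ser): third position 4-fold.
Codon 8 TCC (Ser): third position 4-fold.
Codon 9 CAA (Gln): third position 2-fold.
Four-fold degenerate third positions: 6.

6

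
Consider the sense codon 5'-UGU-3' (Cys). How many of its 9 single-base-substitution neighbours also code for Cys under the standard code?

1

Position 1: none → 0 synonymous.
Position 2: none → 0 synonymous.
Position 3: UGC → 1 synonymous.
Total: 0 + 0 + 1 = 1.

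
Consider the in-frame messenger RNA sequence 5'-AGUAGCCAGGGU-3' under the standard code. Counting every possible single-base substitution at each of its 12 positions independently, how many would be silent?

Codon 1 (AGU, Ser): 1 synonymous substitution.
Codon 2 (AGC, Ser): 1 synonymous substitution.
Codon 3 (CAG, Gln): 1 synonymous substitution.
Codon 4 (GGU, Gly): 3 synonymous substitutions.
Total: 1 + 1 + 1 + 3 = 6.

6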